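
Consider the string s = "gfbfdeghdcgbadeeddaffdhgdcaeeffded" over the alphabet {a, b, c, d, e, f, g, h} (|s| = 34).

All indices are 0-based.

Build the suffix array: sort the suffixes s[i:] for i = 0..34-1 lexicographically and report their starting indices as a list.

[12, 26, 18, 11, 2, 25, 9, 33, 17, 24, 8, 16, 31, 13, 4, 21, 32, 15, 14, 27, 28, 5, 1, 30, 3, 20, 29, 19, 10, 23, 0, 6, 7, 22]

rank→(start, suffix):
  0 → (12, 'adeeddaffdhgdcaeeffded')
  1 → (26, 'aeeffded')
  2 → (18, 'affdhgdcaeeffded')
  3 → (11, 'badeeddaffdhgdcaeeffded')
  4 → (2, 'bfdeghdcgbadeeddaffdhgdcaeeffded')
  5 → (25, 'caeeffded')
  6 → (9, 'cgbadeeddaffdhgdcaeeffded')
  7 → (33, 'd')
  8 → (17, 'daffdhgdcaeeffded')
  9 → (24, 'dcaeeffded')
  10 → (8, 'dcgbadeeddaffdhgdcaeeffded')
  11 → (16, 'ddaffdhgdcaeeffded')
  12 → (31, 'ded')
  13 → (13, 'deeddaffdhgdcaeeffded')
  14 → (4, 'deghdcgbadeeddaffdhgdcaeeffded')
  15 → (21, 'dhgdcaeeffded')
  16 → (32, 'ed')
  17 → (15, 'eddaffdhgdcaeeffded')
  18 → (14, 'eeddaffdhgdcaeeffded')
  19 → (27, 'eeffded')
  20 → (28, 'effded')
  21 → (5, 'eghdcgbadeeddaffdhgdcaeeffded')
  22 → (1, 'fbfdeghdcgbadeeddaffdhgdcaeeffded')
  23 → (30, 'fded')
  24 → (3, 'fdeghdcgbadeeddaffdhgdcaeeffded')
  25 → (20, 'fdhgdcaeeffded')
  26 → (29, 'ffded')
  27 → (19, 'ffdhgdcaeeffded')
  28 → (10, 'gbadeeddaffdhgdcaeeffded')
  29 → (23, 'gdcaeeffded')
  30 → (0, 'gfbfdeghdcgbadeeddaffdhgdcaeeffded')
  31 → (6, 'ghdcgbadeeddaffdhgdcaeeffded')
  32 → (7, 'hdcgbadeeddaffdhgdcaeeffded')
  33 → (22, 'hgdcaeeffded')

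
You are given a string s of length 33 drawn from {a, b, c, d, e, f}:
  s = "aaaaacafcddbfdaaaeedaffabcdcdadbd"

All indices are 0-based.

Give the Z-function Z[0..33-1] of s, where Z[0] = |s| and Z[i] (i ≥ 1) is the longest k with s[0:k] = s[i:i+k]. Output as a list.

Z[0]=33
i=1: fresh scan; Z[1]=4 grow→box=[1,5)
i=2: min(r-i=3, Z[1]=4)=3; Z[2]=3
i=3: min(r-i=2, Z[2]=3)=2; Z[3]=2
i=4: min(r-i=1, Z[3]=2)=1; Z[4]=1
i=5: fresh scan; Z[5]=0
i=6: fresh scan; Z[6]=1 grow→box=[6,7)
i=7: fresh scan; Z[7]=0
i=8: fresh scan; Z[8]=0
i=9: fresh scan; Z[9]=0
i=10: fresh scan; Z[10]=0
i=11: fresh scan; Z[11]=0
i=12: fresh scan; Z[12]=0
i=13: fresh scan; Z[13]=0
i=14: fresh scan; Z[14]=3 grow→box=[14,17)
i=15: min(r-i=2, Z[1]=4)=2; Z[15]=2
i=16: min(r-i=1, Z[2]=3)=1; Z[16]=1
i=17: fresh scan; Z[17]=0
i=18: fresh scan; Z[18]=0
i=19: fresh scan; Z[19]=0
i=20: fresh scan; Z[20]=1 grow→box=[20,21)
i=21: fresh scan; Z[21]=0
i=22: fresh scan; Z[22]=0
i=23: fresh scan; Z[23]=1 grow→box=[23,24)
i=24: fresh scan; Z[24]=0
i=25: fresh scan; Z[25]=0
i=26: fresh scan; Z[26]=0
i=27: fresh scan; Z[27]=0
i=28: fresh scan; Z[28]=0
i=29: fresh scan; Z[29]=1 grow→box=[29,30)
i=30: fresh scan; Z[30]=0
i=31: fresh scan; Z[31]=0
i=32: fresh scan; Z[32]=0

[33, 4, 3, 2, 1, 0, 1, 0, 0, 0, 0, 0, 0, 0, 3, 2, 1, 0, 0, 0, 1, 0, 0, 1, 0, 0, 0, 0, 0, 1, 0, 0, 0]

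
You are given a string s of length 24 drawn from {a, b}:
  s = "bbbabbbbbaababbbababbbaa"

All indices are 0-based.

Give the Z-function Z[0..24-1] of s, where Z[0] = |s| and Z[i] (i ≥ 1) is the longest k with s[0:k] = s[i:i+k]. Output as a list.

Z[0]=24
i=1: outside box; Z[1]=2 grow→box=[1,3)
i=2: min(r-i=1, Z[1]=2)=1; Z[2]=1
i=3: outside box; Z[3]=0
i=4: outside box; Z[4]=3 grow→box=[4,7)
i=5: min(r-i=2, Z[1]=2)=2; Z[5]=3 grow→box=[5,8)
i=6: min(r-i=2, Z[1]=2)=2; Z[6]=4 grow→box=[6,10)
i=7: min(r-i=3, Z[1]=2)=2; Z[7]=2
i=8: min(r-i=2, Z[2]=1)=1; Z[8]=1
i=9: min(r-i=1, Z[3]=0)=0; Z[9]=0
i=10: outside box; Z[10]=0
i=11: outside box; Z[11]=1 grow→box=[11,12)
i=12: outside box; Z[12]=0
i=13: outside box; Z[13]=5 grow→box=[13,18)
i=14: min(r-i=4, Z[1]=2)=2; Z[14]=2
i=15: min(r-i=3, Z[2]=1)=1; Z[15]=1
i=16: min(r-i=2, Z[3]=0)=0; Z[16]=0
i=17: min(r-i=1, Z[4]=3)=1; Z[17]=1
i=18: outside box; Z[18]=0
i=19: outside box; Z[19]=4 grow→box=[19,23)
i=20: min(r-i=3, Z[1]=2)=2; Z[20]=2
i=21: min(r-i=2, Z[2]=1)=1; Z[21]=1
i=22: min(r-i=1, Z[3]=0)=0; Z[22]=0
i=23: outside box; Z[23]=0

[24, 2, 1, 0, 3, 3, 4, 2, 1, 0, 0, 1, 0, 5, 2, 1, 0, 1, 0, 4, 2, 1, 0, 0]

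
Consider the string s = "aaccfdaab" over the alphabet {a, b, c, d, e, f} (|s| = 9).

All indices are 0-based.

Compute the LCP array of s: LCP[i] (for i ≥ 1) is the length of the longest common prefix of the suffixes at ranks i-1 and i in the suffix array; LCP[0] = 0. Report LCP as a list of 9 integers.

rank | idx | suffix
   0 |   6 | aab
   1 |   0 | aaccfdaab
   2 |   7 | ab
   3 |   1 | accfdaab
   4 |   8 | b
   5 |   2 | ccfdaab
   6 |   3 | cfdaab
   7 |   5 | daab
   8 |   4 | fdaab

SA = [6, 0, 7, 1, 8, 2, 3, 5, 4]
i: (SA[i-1],SA[i]) lcp shared
  1: (6,0) 2 'aa'
  2: (0,7) 1 'a'
  3: (7,1) 1 'a'
  4: (1,8) 0 ''
  5: (8,2) 0 ''
  6: (2,3) 1 'c'
  7: (3,5) 0 ''
  8: (5,4) 0 ''

[0, 2, 1, 1, 0, 0, 1, 0, 0]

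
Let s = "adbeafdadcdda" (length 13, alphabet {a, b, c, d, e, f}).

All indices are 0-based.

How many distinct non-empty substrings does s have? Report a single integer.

sorted suffixes:
  #0 SA[0]=12  'a'
  #1 SA[1]=0  'adbeafdadcdda'
  #2 SA[2]=7  'adcdda'
  #3 SA[3]=4  'afdadcdda'
  #4 SA[4]=2  'beafdadcdda'
  #5 SA[5]=9  'cdda'
  #6 SA[6]=11  'da'
  #7 SA[7]=6  'dadcdda'
  #8 SA[8]=1  'dbeafdadcdda'
  #9 SA[9]=8  'dcdda'
  #10 SA[10]=10  'dda'
  #11 SA[11]=3  'eafdadcdda'
  #12 SA[12]=5  'fdadcdda'

SA = [12, 0, 7, 4, 2, 9, 11, 6, 1, 8, 10, 3, 5]
rank  pair      lcp
   1  s[12:],s[0:]  1  'a'
   2  s[0:],s[7:]  2  'ad'
   3  s[7:],s[4:]  1  'a'
   4  s[4:],s[2:]  0  ''
   5  s[2:],s[9:]  0  ''
   6  s[9:],s[11:]  0  ''
   7  s[11:],s[6:]  2  'da'
   8  s[6:],s[1:]  1  'd'
   9  s[1:],s[8:]  1  'd'
  10  s[8:],s[10:]  1  'd'
  11  s[10:],s[3:]  0  ''
  12  s[3:],s[5:]  0  ''

n(n+1)/2 = 13·14/2 = 91
Σ LCP = 0 + 1 + 2 + 1 + 0 + 0 + 0 + 2 + 1 + 1 + 1 + 0 + 0 = 9
distinct = 91 − 9 = 82

82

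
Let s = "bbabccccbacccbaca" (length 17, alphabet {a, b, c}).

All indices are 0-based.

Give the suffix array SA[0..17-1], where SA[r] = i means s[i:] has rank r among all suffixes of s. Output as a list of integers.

[16, 2, 14, 9, 1, 13, 8, 0, 3, 15, 12, 7, 11, 6, 10, 5, 4]

rank | idx | suffix
   0 |  16 | a
   1 |   2 | abccccbacccbaca
   2 |  14 | aca
   3 |   9 | acccbaca
   4 |   1 | babccccbacccbaca
   5 |  13 | baca
   6 |   8 | bacccbaca
   7 |   0 | bbabccccbacccbaca
   8 |   3 | bccccbacccbaca
   9 |  15 | ca
  10 |  12 | cbaca
  11 |   7 | cbacccbaca
  12 |  11 | ccbaca
  13 |   6 | ccbacccbaca
  14 |  10 | cccbaca
  15 |   5 | cccbacccbaca
  16 |   4 | ccccbacccbaca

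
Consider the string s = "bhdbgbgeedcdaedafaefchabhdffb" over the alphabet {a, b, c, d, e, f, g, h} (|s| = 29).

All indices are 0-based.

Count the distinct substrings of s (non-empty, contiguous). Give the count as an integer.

407

sorted suffixes:
  #0 SA[0]=22  'abhdffb'
  #1 SA[1]=12  'aedafaefchabhdffb'
  #2 SA[2]=17  'aefchabhdffb'
  #3 SA[3]=15  'afaefchabhdffb'
  #4 SA[4]=28  'b'
  #5 SA[5]=3  'bgbgeedcdaedafaefchabhdffb'
  #6 SA[6]=5  'bgeedcdaedafaefchabhdffb'
  #7 SA[7]=0  'bhdbgbgeedcdaedafaefchabhdffb'
  #8 SA[8]=23  'bhdffb'
  #9 SA[9]=10  'cdaedafaefchabhdffb'
  #10 SA[10]=20  'chabhdffb'
  #11 SA[11]=11  'daedafaefchabhdffb'
  #12 SA[12]=14  'dafaefchabhdffb'
  #13 SA[13]=2  'dbgbgeedcdaedafaefchabhdffb'
  #14 SA[14]=9  'dcdaedafaefchabhdffb'
  #15 SA[15]=25  'dffb'
  #16 SA[16]=13  'edafaefchabhdffb'
  #17 SA[17]=8  'edcdaedafaefchabhdffb'
  #18 SA[18]=7  'eedcdaedafaefchabhdffb'
  #19 SA[19]=18  'efchabhdffb'
  #20 SA[20]=16  'faefchabhdffb'
  #21 SA[21]=27  'fb'
  #22 SA[22]=19  'fchabhdffb'
  #23 SA[23]=26  'ffb'
  #24 SA[24]=4  'gbgeedcdaedafaefchabhdffb'
  #25 SA[25]=6  'geedcdaedafaefchabhdffb'
  #26 SA[26]=21  'habhdffb'
  #27 SA[27]=1  'hdbgbgeedcdaedafaefchabhdffb'
  #28 SA[28]=24  'hdffb'

SA = [22, 12, 17, 15, 28, 3, 5, 0, 23, 10, 20, 11, 14, 2, 9, 25, 13, 8, 7, 18, 16, 27, 19, 26, 4, 6, 21, 1, 24]
rank  pair      lcp
   1  s[22:],s[12:]  1  'a'
   2  s[12:],s[17:]  2  'ae'
   3  s[17:],s[15:]  1  'a'
   4  s[15:],s[28:]  0  ''
   5  s[28:],s[3:]  1  'b'
   6  s[3:],s[5:]  2  'bg'
   7  s[5:],s[0:]  1  'b'
   8  s[0:],s[23:]  3  'bhd'
   9  s[23:],s[10:]  0  ''
  10  s[10:],s[20:]  1  'c'
  11  s[20:],s[11:]  0  ''
  12  s[11:],s[14:]  2  'da'
  13  s[14:],s[2:]  1  'd'
  14  s[2:],s[9:]  1  'd'
  15  s[9:],s[25:]  1  'd'
  16  s[25:],s[13:]  0  ''
  17  s[13:],s[8:]  2  'ed'
  18  s[8:],s[7:]  1  'e'
  19  s[7:],s[18:]  1  'e'
  20  s[18:],s[16:]  0  ''
  21  s[16:],s[27:]  1  'f'
  22  s[27:],s[19:]  1  'f'
  23  s[19:],s[26:]  1  'f'
  24  s[26:],s[4:]  0  ''
  25  s[4:],s[6:]  1  'g'
  26  s[6:],s[21:]  0  ''
  27  s[21:],s[1:]  1  'h'
  28  s[1:],s[24:]  2  'hd'

n(n+1)/2 = 29·30/2 = 435
Σ LCP = 0 + 1 + 2 + 1 + 0 + 1 + 2 + 1 + 3 + 0 + 1 + 0 + 2 + 1 + 1 + 1 + 0 + 2 + 1 + 1 + 0 + 1 + 1 + 1 + 0 + 1 + 0 + 1 + 2 = 28
distinct = 435 − 28 = 407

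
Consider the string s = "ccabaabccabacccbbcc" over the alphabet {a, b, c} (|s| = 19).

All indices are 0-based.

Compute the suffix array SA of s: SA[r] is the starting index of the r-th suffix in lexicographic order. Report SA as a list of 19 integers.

sorted suffixes:
  #0 SA[0]=4  'aabccabacccbbcc'
  #1 SA[1]=2  'abaabccabacccbbcc'
  #2 SA[2]=9  'abacccbbcc'
  #3 SA[3]=5  'abccabacccbbcc'
  #4 SA[4]=11  'acccbbcc'
  #5 SA[5]=3  'baabccabacccbbcc'
  #6 SA[6]=10  'bacccbbcc'
  #7 SA[7]=15  'bbcc'
  #8 SA[8]=16  'bcc'
  #9 SA[9]=6  'bccabacccbbcc'
  #10 SA[10]=18  'c'
  #11 SA[11]=1  'cabaabccabacccbbcc'
  #12 SA[12]=8  'cabacccbbcc'
  #13 SA[13]=14  'cbbcc'
  #14 SA[14]=17  'cc'
  #15 SA[15]=0  'ccabaabccabacccbbcc'
  #16 SA[16]=7  'ccabacccbbcc'
  #17 SA[17]=13  'ccbbcc'
  #18 SA[18]=12  'cccbbcc'

[4, 2, 9, 5, 11, 3, 10, 15, 16, 6, 18, 1, 8, 14, 17, 0, 7, 13, 12]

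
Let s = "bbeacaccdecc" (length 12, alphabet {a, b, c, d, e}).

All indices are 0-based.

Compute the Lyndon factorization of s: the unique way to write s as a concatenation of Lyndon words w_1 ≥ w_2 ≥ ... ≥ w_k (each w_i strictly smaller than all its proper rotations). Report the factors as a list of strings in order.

emit factor 1: 'bbe' (i=0, period=3)
emit factor 2: 'acaccdecc' (i=3, period=9)

["bbe", "acaccdecc"]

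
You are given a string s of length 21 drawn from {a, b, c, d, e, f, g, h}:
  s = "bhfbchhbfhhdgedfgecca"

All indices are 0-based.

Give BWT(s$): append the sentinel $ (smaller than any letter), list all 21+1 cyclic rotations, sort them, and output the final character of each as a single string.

rank  rotation                last
    0  $bhfbchhbfhhdgedfgecca  a
    1  a$bhfbchhbfhhdgedfgecc  c
    2  bchhbfhhdgedfgecca$bhf  f
    3  bfhhdgedfgecca$bhfbchh  h
    4  bhfbchhbfhhdgedfgecca$  $
    5  ca$bhfbchhbfhhdgedfgec  c
    6  cca$bhfbchhbfhhdgedfge  e
    7  chhbfhhdgedfgecca$bhfb  b
    8  dfgecca$bhfbchhbfhhdge  e
    9  dgedfgecca$bhfbchhbfhh  h
   10  ecca$bhfbchhbfhhdgedfg  g
   11  edfgecca$bhfbchhbfhhdg  g
   12  fbchhbfhhdgedfgecca$bh  h
   13  fgecca$bhfbchhbfhhdged  d
   14  fhhdgedfgecca$bhfbchhb  b
   15  gecca$bhfbchhbfhhdgedf  f
   16  gedfgecca$bhfbchhbfhhd  d
   17  hbfhhdgedfgecca$bhfbch  h
   18  hdgedfgecca$bhfbchhbfh  h
   19  hfbchhbfhhdgedfgecca$b  b
   20  hhbfhhdgedfgecca$bhfbc  c
   21  hhdgedfgecca$bhfbchhbf  f

acfh$cebehgghdbfdhhbcf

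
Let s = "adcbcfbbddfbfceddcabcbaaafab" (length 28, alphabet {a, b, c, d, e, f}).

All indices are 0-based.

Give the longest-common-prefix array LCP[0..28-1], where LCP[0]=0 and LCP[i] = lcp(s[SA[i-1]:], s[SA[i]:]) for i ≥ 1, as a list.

rank | idx | suffix
   0 |  22 | aaafab
   1 |  23 | aafab
   2 |  26 | ab
   3 |  18 | abcbaaafab
   4 |   0 | adcbcfbbddfbfceddcabcbaaafab
   5 |  24 | afab
   6 |  27 | b
   7 |  21 | baaafab
   8 |   6 | bbddfbfceddcabcbaaafab
   9 |  19 | bcbaaafab
  10 |   3 | bcfbbddfbfceddcabcbaaafab
  11 |   7 | bddfbfceddcabcbaaafab
  12 |  11 | bfceddcabcbaaafab
  13 |  17 | cabcbaaafab
  14 |  20 | cbaaafab
  15 |   2 | cbcfbbddfbfceddcabcbaaafab
  16 |  13 | ceddcabcbaaafab
  17 |   4 | cfbbddfbfceddcabcbaaafab
  18 |  16 | dcabcbaaafab
  19 |   1 | dcbcfbbddfbfceddcabcbaaafab
  20 |  15 | ddcabcbaaafab
  21 |   8 | ddfbfceddcabcbaaafab
  22 |   9 | dfbfceddcabcbaaafab
  23 |  14 | eddcabcbaaafab
  24 |  25 | fab
  25 |   5 | fbbddfbfceddcabcbaaafab
  26 |  10 | fbfceddcabcbaaafab
  27 |  12 | fceddcabcbaaafab

SA = [22, 23, 26, 18, 0, 24, 27, 21, 6, 19, 3, 7, 11, 17, 20, 2, 13, 4, 16, 1, 15, 8, 9, 14, 25, 5, 10, 12]
rank  pair      lcp
   1  s[22:],s[23:]  2  'aa'
   2  s[23:],s[26:]  1  'a'
   3  s[26:],s[18:]  2  'ab'
   4  s[18:],s[0:]  1  'a'
   5  s[0:],s[24:]  1  'a'
   6  s[24:],s[27:]  0  ''
   7  s[27:],s[21:]  1  'b'
   8  s[21:],s[6:]  1  'b'
   9  s[6:],s[19:]  1  'b'
  10  s[19:],s[3:]  2  'bc'
  11  s[3:],s[7:]  1  'b'
  12  s[7:],s[11:]  1  'b'
  13  s[11:],s[17:]  0  ''
  14  s[17:],s[20:]  1  'c'
  15  s[20:],s[2:]  2  'cb'
  16  s[2:],s[13:]  1  'c'
  17  s[13:],s[4:]  1  'c'
  18  s[4:],s[16:]  0  ''
  19  s[16:],s[1:]  2  'dc'
  20  s[1:],s[15:]  1  'd'
  21  s[15:],s[8:]  2  'dd'
  22  s[8:],s[9:]  1  'd'
  23  s[9:],s[14:]  0  ''
  24  s[14:],s[25:]  0  ''
  25  s[25:],s[5:]  1  'f'
  26  s[5:],s[10:]  2  'fb'
  27  s[10:],s[12:]  1  'f'

[0, 2, 1, 2, 1, 1, 0, 1, 1, 1, 2, 1, 1, 0, 1, 2, 1, 1, 0, 2, 1, 2, 1, 0, 0, 1, 2, 1]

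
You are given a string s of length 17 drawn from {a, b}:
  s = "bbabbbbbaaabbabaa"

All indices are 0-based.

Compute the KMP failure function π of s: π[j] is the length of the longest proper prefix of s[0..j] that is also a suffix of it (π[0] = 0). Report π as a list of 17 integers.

π[0] = 0
j=1 s[j]='b': π[1]=1 (border 'b')
j=2 s[j]='a': k: 1→0; π[2]=0 (border '')
j=3 s[j]='b': π[3]=1 (border 'b')
j=4 s[j]='b': π[4]=2 (border 'bb')
j=5 s[j]='b': k: 2→1; π[5]=2 (border 'bb')
j=6 s[j]='b': k: 2→1; π[6]=2 (border 'bb')
j=7 s[j]='b': k: 2→1; π[7]=2 (border 'bb')
j=8 s[j]='a': π[8]=3 (border 'bba')
j=9 s[j]='a': k: 3→0; π[9]=0 (border '')
j=10 s[j]='a': π[10]=0 (border '')
j=11 s[j]='b': π[11]=1 (border 'b')
j=12 s[j]='b': π[12]=2 (border 'bb')
j=13 s[j]='a': π[13]=3 (border 'bba')
j=14 s[j]='b': π[14]=4 (border 'bbab')
j=15 s[j]='a': k: 4→1→0; π[15]=0 (border '')
j=16 s[j]='a': π[16]=0 (border '')

[0, 1, 0, 1, 2, 2, 2, 2, 3, 0, 0, 1, 2, 3, 4, 0, 0]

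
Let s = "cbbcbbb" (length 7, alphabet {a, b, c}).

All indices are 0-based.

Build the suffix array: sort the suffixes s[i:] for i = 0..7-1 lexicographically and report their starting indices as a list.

sorted suffixes:
  #0 SA[0]=6  'b'
  #1 SA[1]=5  'bb'
  #2 SA[2]=4  'bbb'
  #3 SA[3]=1  'bbcbbb'
  #4 SA[4]=2  'bcbbb'
  #5 SA[5]=3  'cbbb'
  #6 SA[6]=0  'cbbcbbb'

[6, 5, 4, 1, 2, 3, 0]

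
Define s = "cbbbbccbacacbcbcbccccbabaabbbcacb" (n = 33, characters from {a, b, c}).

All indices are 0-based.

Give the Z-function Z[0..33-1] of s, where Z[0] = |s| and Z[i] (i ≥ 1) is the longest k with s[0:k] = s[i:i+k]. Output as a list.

Z[0]=33
i=1: outside box; Z[1]=0
i=2: outside box; Z[2]=0
i=3: outside box; Z[3]=0
i=4: outside box; Z[4]=0
i=5: outside box; Z[5]=1 grow→box=[5,6)
i=6: outside box; Z[6]=2 grow→box=[6,8)
i=7: min(r-i=1, Z[1]=0)=0; Z[7]=0
i=8: outside box; Z[8]=0
i=9: outside box; Z[9]=1 grow→box=[9,10)
i=10: outside box; Z[10]=0
i=11: outside box; Z[11]=2 grow→box=[11,13)
i=12: min(r-i=1, Z[1]=0)=0; Z[12]=0
i=13: outside box; Z[13]=2 grow→box=[13,15)
i=14: min(r-i=1, Z[1]=0)=0; Z[14]=0
i=15: outside box; Z[15]=2 grow→box=[15,17)
i=16: min(r-i=1, Z[1]=0)=0; Z[16]=0
i=17: outside box; Z[17]=1 grow→box=[17,18)
i=18: outside box; Z[18]=1 grow→box=[18,19)
i=19: outside box; Z[19]=1 grow→box=[19,20)
i=20: outside box; Z[20]=2 grow→box=[20,22)
i=21: min(r-i=1, Z[1]=0)=0; Z[21]=0
i=22: outside box; Z[22]=0
i=23: outside box; Z[23]=0
i=24: outside box; Z[24]=0
i=25: outside box; Z[25]=0
i=26: outside box; Z[26]=0
i=27: outside box; Z[27]=0
i=28: outside box; Z[28]=0
i=29: outside box; Z[29]=1 grow→box=[29,30)
i=30: outside box; Z[30]=0
i=31: outside box; Z[31]=2 grow→box=[31,33)
i=32: min(r-i=1, Z[1]=0)=0; Z[32]=0

[33, 0, 0, 0, 0, 1, 2, 0, 0, 1, 0, 2, 0, 2, 0, 2, 0, 1, 1, 1, 2, 0, 0, 0, 0, 0, 0, 0, 0, 1, 0, 2, 0]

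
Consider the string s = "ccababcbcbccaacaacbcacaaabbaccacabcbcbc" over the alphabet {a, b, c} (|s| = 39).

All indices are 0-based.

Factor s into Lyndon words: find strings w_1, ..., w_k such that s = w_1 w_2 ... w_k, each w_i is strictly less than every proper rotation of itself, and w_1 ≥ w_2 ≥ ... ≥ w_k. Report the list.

emit factor 1: 'c' (i=0, period=1)
emit factor 2: 'c' (i=1, period=1)
emit factor 3: 'ababcbcbcc' (i=2, period=10)
emit factor 4: 'aacaacbcac' (i=12, period=10)
emit factor 5: 'aaabbaccacabcbcbc' (i=22, period=17)

["c", "c", "ababcbcbcc", "aacaacbcac", "aaabbaccacabcbcbc"]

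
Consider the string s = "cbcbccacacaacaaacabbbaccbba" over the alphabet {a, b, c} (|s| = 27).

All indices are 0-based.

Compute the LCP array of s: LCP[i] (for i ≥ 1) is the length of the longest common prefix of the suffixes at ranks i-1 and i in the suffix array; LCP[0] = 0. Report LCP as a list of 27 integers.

[0, 1, 2, 4, 1, 1, 4, 3, 3, 2, 0, 2, 1, 3, 2, 1, 2, 0, 3, 2, 2, 4, 1, 2, 3, 1, 2]

rank | idx | suffix
   0 |  26 | a
   1 |  13 | aaacabbbaccbba
   2 |  10 | aacaaacabbbaccbba
   3 |  14 | aacabbbaccbba
   4 |  17 | abbbaccbba
   5 |  11 | acaaacabbbaccbba
   6 |   8 | acaacaaacabbbaccbba
   7 |  15 | acabbbaccbba
   8 |   6 | acacaacaaacabbbaccbba
   9 |  21 | accbba
  10 |  25 | ba
  11 |  20 | baccbba
  12 |  24 | bba
  13 |  19 | bbaccbba
  14 |  18 | bbbaccbba
  15 |   1 | bcbccacacaacaaacabbbaccbba
  16 |   3 | bccacacaacaaacabbbaccbba
  17 |  12 | caaacabbbaccbba
  18 |   9 | caacaaacabbbaccbba
  19 |  16 | cabbbaccbba
  20 |   7 | cacaacaaacabbbaccbba
  21 |   5 | cacacaacaaacabbbaccbba
  22 |  23 | cbba
  23 |   0 | cbcbccacacaacaaacabbbaccbba
  24 |   2 | cbccacacaacaaacabbbaccbba
  25 |   4 | ccacacaacaaacabbbaccbba
  26 |  22 | ccbba

SA = [26, 13, 10, 14, 17, 11, 8, 15, 6, 21, 25, 20, 24, 19, 18, 1, 3, 12, 9, 16, 7, 5, 23, 0, 2, 4, 22]
rank  pair      lcp
   1  s[26:],s[13:]  1  'a'
   2  s[13:],s[10:]  2  'aa'
   3  s[10:],s[14:]  4  'aaca'
   4  s[14:],s[17:]  1  'a'
   5  s[17:],s[11:]  1  'a'
   6  s[11:],s[8:]  4  'acaa'
   7  s[8:],s[15:]  3  'aca'
   8  s[15:],s[6:]  3  'aca'
   9  s[6:],s[21:]  2  'ac'
  10  s[21:],s[25:]  0  ''
  11  s[25:],s[20:]  2  'ba'
  12  s[20:],s[24:]  1  'b'
  13  s[24:],s[19:]  3  'bba'
  14  s[19:],s[18:]  2  'bb'
  15  s[18:],s[1:]  1  'b'
  16  s[1:],s[3:]  2  'bc'
  17  s[3:],s[12:]  0  ''
  18  s[12:],s[9:]  3  'caa'
  19  s[9:],s[16:]  2  'ca'
  20  s[16:],s[7:]  2  'ca'
  21  s[7:],s[5:]  4  'caca'
  22  s[5:],s[23:]  1  'c'
  23  s[23:],s[0:]  2  'cb'
  24  s[0:],s[2:]  3  'cbc'
  25  s[2:],s[4:]  1  'c'
  26  s[4:],s[22:]  2  'cc'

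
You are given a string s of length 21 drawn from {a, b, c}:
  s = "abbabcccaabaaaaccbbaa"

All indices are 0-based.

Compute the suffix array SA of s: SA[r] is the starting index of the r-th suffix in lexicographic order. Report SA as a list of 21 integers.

sorted suffixes:
  #0 SA[0]=20  'a'
  #1 SA[1]=19  'aa'
  #2 SA[2]=11  'aaaaccbbaa'
  #3 SA[3]=12  'aaaccbbaa'
  #4 SA[4]=8  'aabaaaaccbbaa'
  #5 SA[5]=13  'aaccbbaa'
  #6 SA[6]=9  'abaaaaccbbaa'
  #7 SA[7]=0  'abbabcccaabaaaaccbbaa'
  #8 SA[8]=3  'abcccaabaaaaccbbaa'
  #9 SA[9]=14  'accbbaa'
  #10 SA[10]=18  'baa'
  #11 SA[11]=10  'baaaaccbbaa'
  #12 SA[12]=2  'babcccaabaaaaccbbaa'
  #13 SA[13]=17  'bbaa'
  #14 SA[14]=1  'bbabcccaabaaaaccbbaa'
  #15 SA[15]=4  'bcccaabaaaaccbbaa'
  #16 SA[16]=7  'caabaaaaccbbaa'
  #17 SA[17]=16  'cbbaa'
  #18 SA[18]=6  'ccaabaaaaccbbaa'
  #19 SA[19]=15  'ccbbaa'
  #20 SA[20]=5  'cccaabaaaaccbbaa'

[20, 19, 11, 12, 8, 13, 9, 0, 3, 14, 18, 10, 2, 17, 1, 4, 7, 16, 6, 15, 5]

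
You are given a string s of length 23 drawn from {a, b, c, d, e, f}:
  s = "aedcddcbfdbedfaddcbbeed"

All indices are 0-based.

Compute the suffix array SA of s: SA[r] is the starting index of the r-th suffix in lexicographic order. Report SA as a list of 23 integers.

sorted suffixes:
  #0 SA[0]=14  'addcbbeed'
  #1 SA[1]=0  'aedcddcbfdbedfaddcbbeed'
  #2 SA[2]=18  'bbeed'
  #3 SA[3]=10  'bedfaddcbbeed'
  #4 SA[4]=19  'beed'
  #5 SA[5]=7  'bfdbedfaddcbbeed'
  #6 SA[6]=17  'cbbeed'
  #7 SA[7]=6  'cbfdbedfaddcbbeed'
  #8 SA[8]=3  'cddcbfdbedfaddcbbeed'
  #9 SA[9]=22  'd'
  #10 SA[10]=9  'dbedfaddcbbeed'
  #11 SA[11]=16  'dcbbeed'
  #12 SA[12]=5  'dcbfdbedfaddcbbeed'
  #13 SA[13]=2  'dcddcbfdbedfaddcbbeed'
  #14 SA[14]=15  'ddcbbeed'
  #15 SA[15]=4  'ddcbfdbedfaddcbbeed'
  #16 SA[16]=12  'dfaddcbbeed'
  #17 SA[17]=21  'ed'
  #18 SA[18]=1  'edcddcbfdbedfaddcbbeed'
  #19 SA[19]=11  'edfaddcbbeed'
  #20 SA[20]=20  'eed'
  #21 SA[21]=13  'faddcbbeed'
  #22 SA[22]=8  'fdbedfaddcbbeed'

[14, 0, 18, 10, 19, 7, 17, 6, 3, 22, 9, 16, 5, 2, 15, 4, 12, 21, 1, 11, 20, 13, 8]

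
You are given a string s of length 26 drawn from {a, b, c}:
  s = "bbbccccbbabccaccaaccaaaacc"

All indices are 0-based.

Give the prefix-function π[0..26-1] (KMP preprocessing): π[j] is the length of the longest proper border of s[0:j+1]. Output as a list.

[0, 1, 2, 0, 0, 0, 0, 1, 2, 0, 1, 0, 0, 0, 0, 0, 0, 0, 0, 0, 0, 0, 0, 0, 0, 0]

π[0] = 0
j=1 s[j]='b': π[1]=1 (border 'b')
j=2 s[j]='b': π[2]=2 (border 'bb')
j=3 s[j]='c': k: 2→1→0; π[3]=0 (border '')
j=4 s[j]='c': π[4]=0 (border '')
j=5 s[j]='c': π[5]=0 (border '')
j=6 s[j]='c': π[6]=0 (border '')
j=7 s[j]='b': π[7]=1 (border 'b')
j=8 s[j]='b': π[8]=2 (border 'bb')
j=9 s[j]='a': k: 2→1→0; π[9]=0 (border '')
j=10 s[j]='b': π[10]=1 (border 'b')
j=11 s[j]='c': k: 1→0; π[11]=0 (border '')
j=12 s[j]='c': π[12]=0 (border '')
j=13 s[j]='a': π[13]=0 (border '')
j=14 s[j]='c': π[14]=0 (border '')
j=15 s[j]='c': π[15]=0 (border '')
j=16 s[j]='a': π[16]=0 (border '')
j=17 s[j]='a': π[17]=0 (border '')
j=18 s[j]='c': π[18]=0 (border '')
j=19 s[j]='c': π[19]=0 (border '')
j=20 s[j]='a': π[20]=0 (border '')
j=21 s[j]='a': π[21]=0 (border '')
j=22 s[j]='a': π[22]=0 (border '')
j=23 s[j]='a': π[23]=0 (border '')
j=24 s[j]='c': π[24]=0 (border '')
j=25 s[j]='c': π[25]=0 (border '')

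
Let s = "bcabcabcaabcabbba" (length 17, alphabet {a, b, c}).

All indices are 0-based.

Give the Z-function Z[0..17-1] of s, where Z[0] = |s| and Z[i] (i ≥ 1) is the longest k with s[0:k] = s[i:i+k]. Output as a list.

[17, 0, 0, 6, 0, 0, 3, 0, 0, 0, 4, 0, 0, 1, 1, 1, 0]

Z[0]=17
i=1: outside box; Z[1]=0
i=2: outside box; Z[2]=0
i=3: outside box; Z[3]=6 extend→box=[3,9)
i=4: min(r-i=5, Z[1]=0)=0; Z[4]=0
i=5: min(r-i=4, Z[2]=0)=0; Z[5]=0
i=6: min(r-i=3, Z[3]=6)=3; Z[6]=3
i=7: min(r-i=2, Z[4]=0)=0; Z[7]=0
i=8: min(r-i=1, Z[5]=0)=0; Z[8]=0
i=9: outside box; Z[9]=0
i=10: outside box; Z[10]=4 extend→box=[10,14)
i=11: min(r-i=3, Z[1]=0)=0; Z[11]=0
i=12: min(r-i=2, Z[2]=0)=0; Z[12]=0
i=13: min(r-i=1, Z[3]=6)=1; Z[13]=1
i=14: outside box; Z[14]=1 extend→box=[14,15)
i=15: outside box; Z[15]=1 extend→box=[15,16)
i=16: outside box; Z[16]=0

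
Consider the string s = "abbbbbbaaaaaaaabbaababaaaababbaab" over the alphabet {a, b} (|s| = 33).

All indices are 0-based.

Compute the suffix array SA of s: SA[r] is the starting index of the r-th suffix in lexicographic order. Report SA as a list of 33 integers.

[7, 8, 9, 10, 22, 11, 23, 12, 30, 17, 24, 13, 31, 20, 18, 25, 27, 14, 0, 32, 6, 21, 29, 16, 19, 26, 5, 28, 15, 4, 3, 2, 1]

rank→(start, suffix):
  0 → (7, 'aaaaaaaabbaababaaaababbaab')
  1 → (8, 'aaaaaaabbaababaaaababbaab')
  2 → (9, 'aaaaaabbaababaaaababbaab')
  3 → (10, 'aaaaabbaababaaaababbaab')
  4 → (22, 'aaaababbaab')
  5 → (11, 'aaaabbaababaaaababbaab')
  6 → (23, 'aaababbaab')
  7 → (12, 'aaabbaababaaaababbaab')
  8 → (30, 'aab')
  9 → (17, 'aababaaaababbaab')
  10 → (24, 'aababbaab')
  11 → (13, 'aabbaababaaaababbaab')
  12 → (31, 'ab')
  13 → (20, 'abaaaababbaab')
  14 → (18, 'ababaaaababbaab')
  15 → (25, 'ababbaab')
  16 → (27, 'abbaab')
  17 → (14, 'abbaababaaaababbaab')
  18 → (0, 'abbbbbbaaaaaaaabbaababaaaababbaab')
  19 → (32, 'b')
  20 → (6, 'baaaaaaaabbaababaaaababbaab')
  21 → (21, 'baaaababbaab')
  22 → (29, 'baab')
  23 → (16, 'baababaaaababbaab')
  24 → (19, 'babaaaababbaab')
  25 → (26, 'babbaab')
  26 → (5, 'bbaaaaaaaabbaababaaaababbaab')
  27 → (28, 'bbaab')
  28 → (15, 'bbaababaaaababbaab')
  29 → (4, 'bbbaaaaaaaabbaababaaaababbaab')
  30 → (3, 'bbbbaaaaaaaabbaababaaaababbaab')
  31 → (2, 'bbbbbaaaaaaaabbaababaaaababbaab')
  32 → (1, 'bbbbbbaaaaaaaabbaababaaaababbaab')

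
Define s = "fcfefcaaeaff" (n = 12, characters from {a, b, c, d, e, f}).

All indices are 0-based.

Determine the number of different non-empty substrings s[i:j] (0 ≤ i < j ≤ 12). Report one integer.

69

rank | idx | suffix
   0 |   6 | aaeaff
   1 |   7 | aeaff
   2 |   9 | aff
   3 |   5 | caaeaff
   4 |   1 | cfefcaaeaff
   5 |   8 | eaff
   6 |   3 | efcaaeaff
   7 |  11 | f
   8 |   4 | fcaaeaff
   9 |   0 | fcfefcaaeaff
  10 |   2 | fefcaaeaff
  11 |  10 | ff

SA = [6, 7, 9, 5, 1, 8, 3, 11, 4, 0, 2, 10]
rank  pair      lcp
   1  s[6:],s[7:]  1  'a'
   2  s[7:],s[9:]  1  'a'
   3  s[9:],s[5:]  0  ''
   4  s[5:],s[1:]  1  'c'
   5  s[1:],s[8:]  0  ''
   6  s[8:],s[3:]  1  'e'
   7  s[3:],s[11:]  0  ''
   8  s[11:],s[4:]  1  'f'
   9  s[4:],s[0:]  2  'fc'
  10  s[0:],s[2:]  1  'f'
  11  s[2:],s[10:]  1  'f'

n(n+1)/2 = 12·13/2 = 78
Σ LCP = 0 + 1 + 1 + 0 + 1 + 0 + 1 + 0 + 1 + 2 + 1 + 1 = 9
distinct = 78 − 9 = 69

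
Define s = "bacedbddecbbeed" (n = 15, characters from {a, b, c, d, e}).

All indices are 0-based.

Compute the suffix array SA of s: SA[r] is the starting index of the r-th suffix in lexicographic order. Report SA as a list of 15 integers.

[1, 0, 10, 5, 11, 9, 2, 14, 4, 6, 7, 8, 13, 3, 12]

rank→(start, suffix):
  0 → (1, 'acedbddecbbeed')
  1 → (0, 'bacedbddecbbeed')
  2 → (10, 'bbeed')
  3 → (5, 'bddecbbeed')
  4 → (11, 'beed')
  5 → (9, 'cbbeed')
  6 → (2, 'cedbddecbbeed')
  7 → (14, 'd')
  8 → (4, 'dbddecbbeed')
  9 → (6, 'ddecbbeed')
  10 → (7, 'decbbeed')
  11 → (8, 'ecbbeed')
  12 → (13, 'ed')
  13 → (3, 'edbddecbbeed')
  14 → (12, 'eed')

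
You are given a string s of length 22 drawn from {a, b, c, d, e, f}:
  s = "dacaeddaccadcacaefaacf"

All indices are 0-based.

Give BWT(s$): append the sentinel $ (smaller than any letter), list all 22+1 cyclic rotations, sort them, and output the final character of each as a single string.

rank  rotation                 last
    0  $dacaeddaccadcacaefaacf  f
    1  aacf$dacaeddaccadcacaef  f
    2  acaeddaccadcacaefaacf$d  d
    3  acaefaacf$dacaeddaccadc  c
    4  accadcacaefaacf$dacaedd  d
    5  acf$dacaeddaccadcacaefa  a
    6  adcacaefaacf$dacaeddacc  c
    7  aeddaccadcacaefaacf$dac  c
    8  aefaacf$dacaeddaccadcac  c
    9  cacaefaacf$dacaeddaccad  d
   10  cadcacaefaacf$dacaeddac  c
   11  caeddaccadcacaefaacf$da  a
   12  caefaacf$dacaeddaccadca  a
   13  ccadcacaefaacf$dacaedda  a
   14  cf$dacaeddaccadcacaefaa  a
   15  dacaeddaccadcacaefaacf$  $
   16  daccadcacaefaacf$dacaed  d
   17  dcacaefaacf$dacaeddacca  a
   18  ddaccadcacaefaacf$dacae  e
   19  eddaccadcacaefaacf$daca  a
   20  efaacf$dacaeddaccadcaca  a
   21  f$dacaeddaccadcacaefaac  c
   22  faacf$dacaeddaccadcacae  e

ffdcdacccdcaaaa$daeaace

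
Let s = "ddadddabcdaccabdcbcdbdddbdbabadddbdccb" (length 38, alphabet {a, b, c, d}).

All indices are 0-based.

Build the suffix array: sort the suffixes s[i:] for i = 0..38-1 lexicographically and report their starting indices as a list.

[27, 6, 13, 10, 2, 29, 37, 26, 28, 7, 17, 24, 14, 33, 20, 12, 36, 16, 11, 35, 8, 18, 5, 9, 1, 25, 23, 32, 19, 15, 34, 4, 0, 22, 31, 3, 21, 30]

sorted suffixes:
  #0 SA[0]=27  'abadddbdccb'
  #1 SA[1]=6  'abcdaccabdcbcdbdddbdbabadddbdccb'
  #2 SA[2]=13  'abdcbcdbdddbdbabadddbdccb'
  #3 SA[3]=10  'accabdcbcdbdddbdbabadddbdccb'
  #4 SA[4]=2  'adddabcdaccabdcbcdbdddbdbabadddbdccb'
  #5 SA[5]=29  'adddbdccb'
  #6 SA[6]=37  'b'
  #7 SA[7]=26  'babadddbdccb'
  #8 SA[8]=28  'badddbdccb'
  #9 SA[9]=7  'bcdaccabdcbcdbdddbdbabadddbdccb'
  #10 SA[10]=17  'bcdbdddbdbabadddbdccb'
  #11 SA[11]=24  'bdbabadddbdccb'
  #12 SA[12]=14  'bdcbcdbdddbdbabadddbdccb'
  #13 SA[13]=33  'bdccb'
  #14 SA[14]=20  'bdddbdbabadddbdccb'
  #15 SA[15]=12  'cabdcbcdbdddbdbabadddbdccb'
  #16 SA[16]=36  'cb'
  #17 SA[17]=16  'cbcdbdddbdbabadddbdccb'
  #18 SA[18]=11  'ccabdcbcdbdddbdbabadddbdccb'
  #19 SA[19]=35  'ccb'
  #20 SA[20]=8  'cdaccabdcbcdbdddbdbabadddbdccb'
  #21 SA[21]=18  'cdbdddbdbabadddbdccb'
  #22 SA[22]=5  'dabcdaccabdcbcdbdddbdbabadddbdccb'
  #23 SA[23]=9  'daccabdcbcdbdddbdbabadddbdccb'
  #24 SA[24]=1  'dadddabcdaccabdcbcdbdddbdbabadddbdccb'
  #25 SA[25]=25  'dbabadddbdccb'
  #26 SA[26]=23  'dbdbabadddbdccb'
  #27 SA[27]=32  'dbdccb'
  #28 SA[28]=19  'dbdddbdbabadddbdccb'
  #29 SA[29]=15  'dcbcdbdddbdbabadddbdccb'
  #30 SA[30]=34  'dccb'
  #31 SA[31]=4  'ddabcdaccabdcbcdbdddbdbabadddbdccb'
  #32 SA[32]=0  'ddadddabcdaccabdcbcdbdddbdbabadddbdccb'
  #33 SA[33]=22  'ddbdbabadddbdccb'
  #34 SA[34]=31  'ddbdccb'
  #35 SA[35]=3  'dddabcdaccabdcbcdbdddbdbabadddbdccb'
  #36 SA[36]=21  'dddbdbabadddbdccb'
  #37 SA[37]=30  'dddbdccb'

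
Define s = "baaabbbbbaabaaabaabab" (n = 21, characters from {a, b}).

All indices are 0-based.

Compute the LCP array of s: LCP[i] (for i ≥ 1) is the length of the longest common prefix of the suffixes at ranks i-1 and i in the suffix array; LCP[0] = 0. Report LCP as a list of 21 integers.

sorted suffixes:
  #0 SA[0]=12  'aaabaabab'
  #1 SA[1]=1  'aaabbbbbaabaaabaabab'
  #2 SA[2]=9  'aabaaabaabab'
  #3 SA[3]=13  'aabaabab'
  #4 SA[4]=16  'aabab'
  #5 SA[5]=2  'aabbbbbaabaaabaabab'
  #6 SA[6]=19  'ab'
  #7 SA[7]=10  'abaaabaabab'
  #8 SA[8]=14  'abaabab'
  #9 SA[9]=17  'abab'
  #10 SA[10]=3  'abbbbbaabaaabaabab'
  #11 SA[11]=20  'b'
  #12 SA[12]=11  'baaabaabab'
  #13 SA[13]=0  'baaabbbbbaabaaabaabab'
  #14 SA[14]=8  'baabaaabaabab'
  #15 SA[15]=15  'baabab'
  #16 SA[16]=18  'bab'
  #17 SA[17]=7  'bbaabaaabaabab'
  #18 SA[18]=6  'bbbaabaaabaabab'
  #19 SA[19]=5  'bbbbaabaaabaabab'
  #20 SA[20]=4  'bbbbbaabaaabaabab'

SA = [12, 1, 9, 13, 16, 2, 19, 10, 14, 17, 3, 20, 11, 0, 8, 15, 18, 7, 6, 5, 4]
rank  pair      lcp
   1  s[12:],s[1:]  4  'aaab'
   2  s[1:],s[9:]  2  'aa'
   3  s[9:],s[13:]  5  'aabaa'
   4  s[13:],s[16:]  4  'aaba'
   5  s[16:],s[2:]  3  'aab'
   6  s[2:],s[19:]  1  'a'
   7  s[19:],s[10:]  2  'ab'
   8  s[10:],s[14:]  4  'abaa'
   9  s[14:],s[17:]  3  'aba'
  10  s[17:],s[3:]  2  'ab'
  11  s[3:],s[20:]  0  ''
  12  s[20:],s[11:]  1  'b'
  13  s[11:],s[0:]  5  'baaab'
  14  s[0:],s[8:]  3  'baa'
  15  s[8:],s[15:]  5  'baaba'
  16  s[15:],s[18:]  2  'ba'
  17  s[18:],s[7:]  1  'b'
  18  s[7:],s[6:]  2  'bb'
  19  s[6:],s[5:]  3  'bbb'
  20  s[5:],s[4:]  4  'bbbb'

[0, 4, 2, 5, 4, 3, 1, 2, 4, 3, 2, 0, 1, 5, 3, 5, 2, 1, 2, 3, 4]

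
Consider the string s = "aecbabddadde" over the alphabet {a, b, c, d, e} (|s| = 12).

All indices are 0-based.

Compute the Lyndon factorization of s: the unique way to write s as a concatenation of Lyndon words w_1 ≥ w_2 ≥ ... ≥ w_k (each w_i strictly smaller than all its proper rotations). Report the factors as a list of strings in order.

emit factor 1: 'aecb' (i=0, period=4)
emit factor 2: 'abddadde' (i=4, period=8)

["aecb", "abddadde"]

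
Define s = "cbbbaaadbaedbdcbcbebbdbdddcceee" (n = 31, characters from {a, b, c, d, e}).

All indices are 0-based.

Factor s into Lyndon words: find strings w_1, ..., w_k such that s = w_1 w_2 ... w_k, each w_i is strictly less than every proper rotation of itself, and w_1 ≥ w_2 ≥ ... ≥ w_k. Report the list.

["c", "b", "b", "b", "aaadbaedbdcbcbebbdbdddcceee"]

emit factor 1: 'c' (i=0, period=1)
emit factor 2: 'b' (i=1, period=1)
emit factor 3: 'b' (i=2, period=1)
emit factor 4: 'b' (i=3, period=1)
emit factor 5: 'aaadbaedbdcbcbebbdbdddcceee' (i=4, period=27)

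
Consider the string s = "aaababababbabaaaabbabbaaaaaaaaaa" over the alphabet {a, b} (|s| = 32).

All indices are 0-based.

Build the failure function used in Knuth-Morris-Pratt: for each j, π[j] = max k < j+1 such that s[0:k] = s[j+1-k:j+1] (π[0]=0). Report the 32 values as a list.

[0, 1, 2, 0, 1, 0, 1, 0, 1, 0, 0, 1, 0, 1, 2, 3, 3, 4, 0, 1, 0, 0, 1, 2, 3, 3, 3, 3, 3, 3, 3, 3]

π[0] = 0
j=1 s[j]='a': π[1]=1 (border 'a')
j=2 s[j]='a': π[2]=2 (border 'aa')
j=3 s[j]='b': k: 2→1→0; π[3]=0 (border '')
j=4 s[j]='a': π[4]=1 (border 'a')
j=5 s[j]='b': k: 1→0; π[5]=0 (border '')
j=6 s[j]='a': π[6]=1 (border 'a')
j=7 s[j]='b': k: 1→0; π[7]=0 (border '')
j=8 s[j]='a': π[8]=1 (border 'a')
j=9 s[j]='b': k: 1→0; π[9]=0 (border '')
j=10 s[j]='b': π[10]=0 (border '')
j=11 s[j]='a': π[11]=1 (border 'a')
j=12 s[j]='b': k: 1→0; π[12]=0 (border '')
j=13 s[j]='a': π[13]=1 (border 'a')
j=14 s[j]='a': π[14]=2 (border 'aa')
j=15 s[j]='a': π[15]=3 (border 'aaa')
j=16 s[j]='a': k: 3→2; π[16]=3 (border 'aaa')
j=17 s[j]='b': π[17]=4 (border 'aaab')
j=18 s[j]='b': k: 4→0; π[18]=0 (border '')
j=19 s[j]='a': π[19]=1 (border 'a')
j=20 s[j]='b': k: 1→0; π[20]=0 (border '')
j=21 s[j]='b': π[21]=0 (border '')
j=22 s[j]='a': π[22]=1 (border 'a')
j=23 s[j]='a': π[23]=2 (border 'aa')
j=24 s[j]='a': π[24]=3 (border 'aaa')
j=25 s[j]='a': k: 3→2; π[25]=3 (border 'aaa')
j=26 s[j]='a': k: 3→2; π[26]=3 (border 'aaa')
j=27 s[j]='a': k: 3→2; π[27]=3 (border 'aaa')
j=28 s[j]='a': k: 3→2; π[28]=3 (border 'aaa')
j=29 s[j]='a': k: 3→2; π[29]=3 (border 'aaa')
j=30 s[j]='a': k: 3→2; π[30]=3 (border 'aaa')
j=31 s[j]='a': k: 3→2; π[31]=3 (border 'aaa')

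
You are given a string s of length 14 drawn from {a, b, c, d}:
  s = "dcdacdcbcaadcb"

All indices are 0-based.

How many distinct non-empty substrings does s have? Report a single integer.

sorted suffixes:
  #0 SA[0]=9  'aadcb'
  #1 SA[1]=3  'acdcbcaadcb'
  #2 SA[2]=10  'adcb'
  #3 SA[3]=13  'b'
  #4 SA[4]=7  'bcaadcb'
  #5 SA[5]=8  'caadcb'
  #6 SA[6]=12  'cb'
  #7 SA[7]=6  'cbcaadcb'
  #8 SA[8]=1  'cdacdcbcaadcb'
  #9 SA[9]=4  'cdcbcaadcb'
  #10 SA[10]=2  'dacdcbcaadcb'
  #11 SA[11]=11  'dcb'
  #12 SA[12]=5  'dcbcaadcb'
  #13 SA[13]=0  'dcdacdcbcaadcb'

SA = [9, 3, 10, 13, 7, 8, 12, 6, 1, 4, 2, 11, 5, 0]
rank  pair      lcp
   1  s[9:],s[3:]  1  'a'
   2  s[3:],s[10:]  1  'a'
   3  s[10:],s[13:]  0  ''
   4  s[13:],s[7:]  1  'b'
   5  s[7:],s[8:]  0  ''
   6  s[8:],s[12:]  1  'c'
   7  s[12:],s[6:]  2  'cb'
   8  s[6:],s[1:]  1  'c'
   9  s[1:],s[4:]  2  'cd'
  10  s[4:],s[2:]  0  ''
  11  s[2:],s[11:]  1  'd'
  12  s[11:],s[5:]  3  'dcb'
  13  s[5:],s[0:]  2  'dc'

n(n+1)/2 = 14·15/2 = 105
Σ LCP = 0 + 1 + 1 + 0 + 1 + 0 + 1 + 2 + 1 + 2 + 0 + 1 + 3 + 2 = 15
distinct = 105 − 15 = 90

90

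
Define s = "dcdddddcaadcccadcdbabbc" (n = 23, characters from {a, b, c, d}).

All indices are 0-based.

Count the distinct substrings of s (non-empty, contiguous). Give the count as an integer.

rank | idx | suffix
   0 |   8 | aadcccadcdbabbc
   1 |  19 | abbc
   2 |   9 | adcccadcdbabbc
   3 |  14 | adcdbabbc
   4 |  18 | babbc
   5 |  20 | bbc
   6 |  21 | bc
   7 |  22 | c
   8 |   7 | caadcccadcdbabbc
   9 |  13 | cadcdbabbc
  10 |  12 | ccadcdbabbc
  11 |  11 | cccadcdbabbc
  12 |  16 | cdbabbc
  13 |   1 | cdddddcaadcccadcdbabbc
  14 |  17 | dbabbc
  15 |   6 | dcaadcccadcdbabbc
  16 |  10 | dcccadcdbabbc
  17 |  15 | dcdbabbc
  18 |   0 | dcdddddcaadcccadcdbabbc
  19 |   5 | ddcaadcccadcdbabbc
  20 |   4 | dddcaadcccadcdbabbc
  21 |   3 | ddddcaadcccadcdbabbc
  22 |   2 | dddddcaadcccadcdbabbc

SA = [8, 19, 9, 14, 18, 20, 21, 22, 7, 13, 12, 11, 16, 1, 17, 6, 10, 15, 0, 5, 4, 3, 2]
rank  pair      lcp
   1  s[8:],s[19:]  1  'a'
   2  s[19:],s[9:]  1  'a'
   3  s[9:],s[14:]  3  'adc'
   4  s[14:],s[18:]  0  ''
   5  s[18:],s[20:]  1  'b'
   6  s[20:],s[21:]  1  'b'
   7  s[21:],s[22:]  0  ''
   8  s[22:],s[7:]  1  'c'
   9  s[7:],s[13:]  2  'ca'
  10  s[13:],s[12:]  1  'c'
  11  s[12:],s[11:]  2  'cc'
  12  s[11:],s[16:]  1  'c'
  13  s[16:],s[1:]  2  'cd'
  14  s[1:],s[17:]  0  ''
  15  s[17:],s[6:]  1  'd'
  16  s[6:],s[10:]  2  'dc'
  17  s[10:],s[15:]  2  'dc'
  18  s[15:],s[0:]  3  'dcd'
  19  s[0:],s[5:]  1  'd'
  20  s[5:],s[4:]  2  'dd'
  21  s[4:],s[3:]  3  'ddd'
  22  s[3:],s[2:]  4  'dddd'

n(n+1)/2 = 23·24/2 = 276
Σ LCP = 0 + 1 + 1 + 3 + 0 + 1 + 1 + 0 + 1 + 2 + 1 + 2 + 1 + 2 + 0 + 1 + 2 + 2 + 3 + 1 + 2 + 3 + 4 = 34
distinct = 276 − 34 = 242

242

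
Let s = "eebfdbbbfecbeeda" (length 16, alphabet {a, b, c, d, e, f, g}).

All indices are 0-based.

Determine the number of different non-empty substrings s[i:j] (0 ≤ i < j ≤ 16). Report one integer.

123

rank→(start, suffix):
  0 → (15, 'a')
  1 → (5, 'bbbfecbeeda')
  2 → (6, 'bbfecbeeda')
  3 → (11, 'beeda')
  4 → (2, 'bfdbbbfecbeeda')
  5 → (7, 'bfecbeeda')
  6 → (10, 'cbeeda')
  7 → (14, 'da')
  8 → (4, 'dbbbfecbeeda')
  9 → (1, 'ebfdbbbfecbeeda')
  10 → (9, 'ecbeeda')
  11 → (13, 'eda')
  12 → (0, 'eebfdbbbfecbeeda')
  13 → (12, 'eeda')
  14 → (3, 'fdbbbfecbeeda')
  15 → (8, 'fecbeeda')

SA = [15, 5, 6, 11, 2, 7, 10, 14, 4, 1, 9, 13, 0, 12, 3, 8]
rank  pair      lcp
   1  s[15:],s[5:]  0  ''
   2  s[5:],s[6:]  2  'bb'
   3  s[6:],s[11:]  1  'b'
   4  s[11:],s[2:]  1  'b'
   5  s[2:],s[7:]  2  'bf'
   6  s[7:],s[10:]  0  ''
   7  s[10:],s[14:]  0  ''
   8  s[14:],s[4:]  1  'd'
   9  s[4:],s[1:]  0  ''
  10  s[1:],s[9:]  1  'e'
  11  s[9:],s[13:]  1  'e'
  12  s[13:],s[0:]  1  'e'
  13  s[0:],s[12:]  2  'ee'
  14  s[12:],s[3:]  0  ''
  15  s[3:],s[8:]  1  'f'

n(n+1)/2 = 16·17/2 = 136
Σ LCP = 0 + 0 + 2 + 1 + 1 + 2 + 0 + 0 + 1 + 0 + 1 + 1 + 1 + 2 + 0 + 1 = 13
distinct = 136 − 13 = 123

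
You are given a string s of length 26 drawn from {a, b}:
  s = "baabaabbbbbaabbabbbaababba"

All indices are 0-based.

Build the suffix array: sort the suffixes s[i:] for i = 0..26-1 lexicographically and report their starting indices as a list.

sorted suffixes:
  #0 SA[0]=25  'a'
  #1 SA[1]=1  'aabaabbbbbaabbabbbaababba'
  #2 SA[2]=19  'aababba'
  #3 SA[3]=11  'aabbabbbaababba'
  #4 SA[4]=4  'aabbbbbaabbabbbaababba'
  #5 SA[5]=2  'abaabbbbbaabbabbbaababba'
  #6 SA[6]=20  'ababba'
  #7 SA[7]=22  'abba'
  #8 SA[8]=12  'abbabbbaababba'
  #9 SA[9]=15  'abbbaababba'
  #10 SA[10]=5  'abbbbbaabbabbbaababba'
  #11 SA[11]=24  'ba'
  #12 SA[12]=0  'baabaabbbbbaabbabbbaababba'
  #13 SA[13]=18  'baababba'
  #14 SA[14]=10  'baabbabbbaababba'
  #15 SA[15]=3  'baabbbbbaabbabbbaababba'
  #16 SA[16]=21  'babba'
  #17 SA[17]=14  'babbbaababba'
  #18 SA[18]=23  'bba'
  #19 SA[19]=17  'bbaababba'
  #20 SA[20]=9  'bbaabbabbbaababba'
  #21 SA[21]=13  'bbabbbaababba'
  #22 SA[22]=16  'bbbaababba'
  #23 SA[23]=8  'bbbaabbabbbaababba'
  #24 SA[24]=7  'bbbbaabbabbbaababba'
  #25 SA[25]=6  'bbbbbaabbabbbaababba'

[25, 1, 19, 11, 4, 2, 20, 22, 12, 15, 5, 24, 0, 18, 10, 3, 21, 14, 23, 17, 9, 13, 16, 8, 7, 6]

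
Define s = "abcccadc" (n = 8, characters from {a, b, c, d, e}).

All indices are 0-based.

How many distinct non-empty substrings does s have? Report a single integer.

sorted suffixes:
  #0 SA[0]=0  'abcccadc'
  #1 SA[1]=5  'adc'
  #2 SA[2]=1  'bcccadc'
  #3 SA[3]=7  'c'
  #4 SA[4]=4  'cadc'
  #5 SA[5]=3  'ccadc'
  #6 SA[6]=2  'cccadc'
  #7 SA[7]=6  'dc'

SA = [0, 5, 1, 7, 4, 3, 2, 6]
rank  pair      lcp
   1  s[0:],s[5:]  1  'a'
   2  s[5:],s[1:]  0  ''
   3  s[1:],s[7:]  0  ''
   4  s[7:],s[4:]  1  'c'
   5  s[4:],s[3:]  1  'c'
   6  s[3:],s[2:]  2  'cc'
   7  s[2:],s[6:]  0  ''

n(n+1)/2 = 8·9/2 = 36
Σ LCP = 0 + 1 + 0 + 0 + 1 + 1 + 2 + 0 = 5
distinct = 36 − 5 = 31

31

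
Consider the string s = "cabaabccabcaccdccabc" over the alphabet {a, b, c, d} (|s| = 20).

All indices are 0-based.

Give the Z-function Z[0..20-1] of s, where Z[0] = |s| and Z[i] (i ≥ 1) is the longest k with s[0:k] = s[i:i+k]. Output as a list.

[20, 0, 0, 0, 0, 0, 1, 3, 0, 0, 2, 0, 1, 1, 0, 1, 3, 0, 0, 1]

Z[0]=20
i=1: fresh scan; Z[1]=0
i=2: fresh scan; Z[2]=0
i=3: fresh scan; Z[3]=0
i=4: fresh scan; Z[4]=0
i=5: fresh scan; Z[5]=0
i=6: fresh scan; Z[6]=1 grow→box=[6,7)
i=7: fresh scan; Z[7]=3 grow→box=[7,10)
i=8: min(r-i=2, Z[1]=0)=0; Z[8]=0
i=9: min(r-i=1, Z[2]=0)=0; Z[9]=0
i=10: fresh scan; Z[10]=2 grow→box=[10,12)
i=11: min(r-i=1, Z[1]=0)=0; Z[11]=0
i=12: fresh scan; Z[12]=1 grow→box=[12,13)
i=13: fresh scan; Z[13]=1 grow→box=[13,14)
i=14: fresh scan; Z[14]=0
i=15: fresh scan; Z[15]=1 grow→box=[15,16)
i=16: fresh scan; Z[16]=3 grow→box=[16,19)
i=17: min(r-i=2, Z[1]=0)=0; Z[17]=0
i=18: min(r-i=1, Z[2]=0)=0; Z[18]=0
i=19: fresh scan; Z[19]=1 grow→box=[19,20)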